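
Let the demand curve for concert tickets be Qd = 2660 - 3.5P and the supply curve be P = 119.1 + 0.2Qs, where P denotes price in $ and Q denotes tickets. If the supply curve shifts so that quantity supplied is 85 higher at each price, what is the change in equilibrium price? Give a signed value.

In direct form, Qs = -595.5 + 5P.
Equating demand and supply, 2660 - 3.5P = -595.5 + 5P gives 8.5P = 3255.5, so P* = 383.
From the demand curve, Q* = 2660 - 3.5(383) = 1319.5.
After the shift, supply is Qs = -510.5 + 5P.
Re-solving, 8.5P = 3170.5 gives P = 373 and Q = 1354.5.
ΔP = 373 - 383 = -10.

ΔP = -10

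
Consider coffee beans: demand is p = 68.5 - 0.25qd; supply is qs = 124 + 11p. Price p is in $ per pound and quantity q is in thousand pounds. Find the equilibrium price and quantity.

p* = 10, q* = 234

In direct form, qd = 274 - 4p.
Set qd = qs: 274 - 4p = 124 + 11p, so 150 = 15p and p* = 10.
Plugging p* into demand: q* = 274 - 4(10) = 234.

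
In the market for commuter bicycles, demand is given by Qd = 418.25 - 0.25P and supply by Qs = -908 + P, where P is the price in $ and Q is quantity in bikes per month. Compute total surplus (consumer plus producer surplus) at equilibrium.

Total surplus = 58522.5

Set Qd = Qs: 418.25 - 0.25P = -908 + P, so 1326.25 = 1.25P and P* = 1061.
Substitute back: Q* = 418.25 - 0.25(1061) = 153.
Demand choke price = 1673; supply choke price = 908. CS = ½(1673 - 1061)(153) = 46818; PS = ½(1061 - 908)(153) = 11704.5. Total surplus = 58522.5.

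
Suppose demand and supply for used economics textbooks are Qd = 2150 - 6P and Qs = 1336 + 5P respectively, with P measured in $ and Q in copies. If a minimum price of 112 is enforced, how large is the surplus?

Surplus = 418

With P fixed at 112, quantity demanded is 1478 and quantity supplied is 1896.
Surplus = Qs - Qd = 1896 - 1478 = 418.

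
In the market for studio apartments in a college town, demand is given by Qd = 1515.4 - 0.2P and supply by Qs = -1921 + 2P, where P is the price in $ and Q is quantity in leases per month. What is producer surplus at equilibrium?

Set Qd = Qs: 1515.4 - 0.2P = -1921 + 2P, so 3436.4 = 2.2P and P* = 1562.
Substitute back: Q* = 1515.4 - 0.2(1562) = 1203.
Supply choke price (Qs = 0): P = 960.5. Producer surplus = ½ × (1562 - 960.5) × 1203 = 361802.25.

Producer surplus = 361802.25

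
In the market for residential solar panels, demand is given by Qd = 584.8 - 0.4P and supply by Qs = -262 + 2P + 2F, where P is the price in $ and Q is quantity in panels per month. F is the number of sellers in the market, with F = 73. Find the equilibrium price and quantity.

P* = 292, Q* = 468

With F = 73, supply is Qs = -116 + 2P.
Equating demand and supply, 584.8 - 0.4P = -116 + 2P gives 2.4P = 700.8, so P* = 292.
Then Q* = 584.8 - 0.4(292) = 468.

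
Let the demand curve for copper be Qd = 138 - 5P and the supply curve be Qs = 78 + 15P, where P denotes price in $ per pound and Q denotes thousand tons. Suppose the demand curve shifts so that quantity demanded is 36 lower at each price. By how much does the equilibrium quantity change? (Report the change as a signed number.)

At equilibrium Qd = Qs, so 138 - 5P = 78 + 15P; collecting terms, 60 = 20P and P* = 3.
Plugging P* into demand: Q* = 138 - 5(3) = 123.
After the shift, demand is Qd = 102 - 5P.
The new intersection has 24 = 20P, i.e. P = 1.2, Q = 96.
ΔQ = 96 - 123 = -27.

ΔQ = -27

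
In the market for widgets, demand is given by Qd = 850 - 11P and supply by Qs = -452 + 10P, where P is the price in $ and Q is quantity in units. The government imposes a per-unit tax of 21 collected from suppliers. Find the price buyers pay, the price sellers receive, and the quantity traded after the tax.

The tax drives a wedge P_b - P_s = 21. Substituting P_s = P_b - 21 into supply: Qs = -662 + 10P_b.
Market clearing requires 850 - 11P_b = -662 + 10P_b; hence 1512 = 21P_b and P_b = 72.
Then P_s = 72 - 21 = 51 and Q = 850 - 11(72) = 58.

P_b = 72, P_s = 51, Q = 58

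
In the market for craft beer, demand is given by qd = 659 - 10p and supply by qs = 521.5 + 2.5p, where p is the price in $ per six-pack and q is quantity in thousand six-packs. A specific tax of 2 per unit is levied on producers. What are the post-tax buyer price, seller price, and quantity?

Producers keep p_s = p_b - 2 per unit, so supply in terms of the buyer price is qs = 516.5 + 2.5p_b.
Market clearing requires 659 - 10p_b = 516.5 + 2.5p_b; hence 142.5 = 12.5p_b and p_b = 11.4.
Then p_s = 11.4 - 2 = 9.4 and q = 659 - 10(11.4) = 545.

p_b = 11.4, p_s = 9.4, q = 545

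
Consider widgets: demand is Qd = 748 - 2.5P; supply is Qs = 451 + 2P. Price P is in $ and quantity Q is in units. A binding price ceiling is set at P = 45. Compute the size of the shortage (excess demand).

With P fixed at 45, quantity demanded is 635.5 and quantity supplied is 541.
Shortage = Qd - Qs = 635.5 - 541 = 94.5.

Shortage = 94.5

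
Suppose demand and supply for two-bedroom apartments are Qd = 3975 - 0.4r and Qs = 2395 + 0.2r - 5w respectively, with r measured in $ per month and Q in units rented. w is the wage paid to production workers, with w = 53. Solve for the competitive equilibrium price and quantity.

r* = 3075, Q* = 2745

With w = 53, supply is Qs = 2130 + 0.2r.
At equilibrium Qd = Qs, so 3975 - 0.4r = 2130 + 0.2r; collecting terms, 1845 = 0.6r and r* = 3075.
Substitute back: Q* = 3975 - 0.4(3075) = 2745.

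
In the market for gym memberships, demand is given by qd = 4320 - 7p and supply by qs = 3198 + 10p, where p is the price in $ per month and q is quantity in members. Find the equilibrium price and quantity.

p* = 66, q* = 3858

Equating demand and supply, 4320 - 7p = 3198 + 10p gives 17p = 1122, so p* = 66.
Then q* = 4320 - 7(66) = 3858.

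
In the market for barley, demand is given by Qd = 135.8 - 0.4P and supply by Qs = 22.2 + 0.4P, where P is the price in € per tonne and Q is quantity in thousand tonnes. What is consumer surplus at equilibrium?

Set Qd = Qs: 135.8 - 0.4P = 22.2 + 0.4P, so 113.6 = 0.8P and P* = 142.
Plugging P* into demand: Q* = 135.8 - 0.4(142) = 79.
Demand choke price (Qd = 0): P = 135.8/0.4 = 339.5. Consumer surplus = ½ × (339.5 - 142) × 79 = 7801.25.

Consumer surplus = 7801.25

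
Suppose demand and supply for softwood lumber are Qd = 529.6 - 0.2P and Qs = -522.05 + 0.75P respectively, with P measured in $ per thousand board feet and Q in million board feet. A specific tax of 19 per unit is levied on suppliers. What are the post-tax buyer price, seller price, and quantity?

Suppliers keep P_s = P_b - 19 per unit, so supply in terms of the buyer price is Qs = -536.3 + 0.75P_b.
Market clearing requires 529.6 - 0.2P_b = -536.3 + 0.75P_b; hence 1065.9 = 0.95P_b and P_b = 1122.
Then P_s = 1122 - 19 = 1103 and Q = 529.6 - 0.2(1122) = 305.2.

P_b = 1122, P_s = 1103, Q = 305.2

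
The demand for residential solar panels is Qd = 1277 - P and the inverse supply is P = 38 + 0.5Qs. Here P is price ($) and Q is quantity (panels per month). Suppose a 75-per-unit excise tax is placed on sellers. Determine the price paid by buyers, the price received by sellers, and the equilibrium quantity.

P_b = 501, P_s = 426, Q = 776

Rewriting in direct form: Qs = -76 + 2P.
With a tax of 75 on sellers, they supply based on the net price P_s = P_b - 75, so Qs = -226 + 2P_b.
Equate demand and the shifted supply: 1277 - P_b = -226 + 2P_b, giving 3P_b = 1503, so P_b = 501.
Then P_s = 501 - 75 = 426 and Q = 1277 - 501 = 776.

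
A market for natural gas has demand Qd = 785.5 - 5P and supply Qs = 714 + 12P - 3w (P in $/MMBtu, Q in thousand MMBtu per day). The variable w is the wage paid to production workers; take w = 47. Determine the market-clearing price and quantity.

With w = 47, supply is Qs = 573 + 12P.
Equating demand and supply, 785.5 - 5P = 573 + 12P gives 17P = 212.5, so P* = 12.5.
Then Q* = 785.5 - 5(12.5) = 723.

P* = 12.5, Q* = 723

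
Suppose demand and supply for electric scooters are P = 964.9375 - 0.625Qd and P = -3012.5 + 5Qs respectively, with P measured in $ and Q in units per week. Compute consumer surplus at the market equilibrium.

Consumer surplus = 156247.003125

Solving each curve for Q: Qd = 1543.9 - 1.6P and Qs = 602.5 + 0.2P.
Set Qd = Qs: 1543.9 - 1.6P = 602.5 + 0.2P, so 941.4 = 1.8P and P* = 523.
From the demand curve, Q* = 1543.9 - 1.6(523) = 707.1.
Demand choke price (Qd = 0): P = 1543.9/1.6 = 964.9375. Consumer surplus = ½ × (964.9375 - 523) × 707.1 = 156247.003125.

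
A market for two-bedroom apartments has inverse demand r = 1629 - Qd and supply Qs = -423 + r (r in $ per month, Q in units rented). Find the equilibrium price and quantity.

Solving each curve for Q: Qd = 1629 - r.
Set Qd = Qs: 1629 - r = -423 + r, so 2052 = 2r and r* = 1026.
Then Q* = 1629 - 1026 = 603.

r* = 1026, Q* = 603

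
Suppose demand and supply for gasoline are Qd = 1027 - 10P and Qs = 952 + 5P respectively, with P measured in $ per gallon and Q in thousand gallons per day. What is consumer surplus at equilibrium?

At equilibrium Qd = Qs, so 1027 - 10P = 952 + 5P; collecting terms, 75 = 15P and P* = 5.
From the demand curve, Q* = 1027 - 10(5) = 977.
Demand choke price (Qd = 0): P = 1027/10 = 102.7. Consumer surplus = ½ × (102.7 - 5) × 977 = 47726.45.

Consumer surplus = 47726.45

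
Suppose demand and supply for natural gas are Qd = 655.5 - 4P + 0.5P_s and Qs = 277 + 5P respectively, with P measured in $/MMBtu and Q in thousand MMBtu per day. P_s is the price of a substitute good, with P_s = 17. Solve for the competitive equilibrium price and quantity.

With P_s = 17, demand is Qd = 664 - 4P.
Set Qd = Qs: 664 - 4P = 277 + 5P, so 387 = 9P and P* = 43.
Substitute back: Q* = 664 - 4(43) = 492.

P* = 43, Q* = 492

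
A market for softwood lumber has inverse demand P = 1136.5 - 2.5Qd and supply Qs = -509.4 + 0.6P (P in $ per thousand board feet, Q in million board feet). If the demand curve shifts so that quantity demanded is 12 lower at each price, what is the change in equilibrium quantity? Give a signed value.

In direct form, Qd = 454.6 - 0.4P.
Equating demand and supply, 454.6 - 0.4P = -509.4 + 0.6P gives P = 964, so P* = 964.
Substitute back: Q* = 454.6 - 0.4(964) = 69.
After the shift, demand is Qd = 442.6 - 0.4P.
The new intersection has 952 = P, i.e. P = 952, Q = 61.8.
ΔQ = 61.8 - 69 = -7.2.

ΔQ = -7.2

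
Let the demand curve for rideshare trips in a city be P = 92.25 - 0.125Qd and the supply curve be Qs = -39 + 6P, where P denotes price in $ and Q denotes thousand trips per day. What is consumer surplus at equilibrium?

Consumer surplus = 5402.25

Inverting to quantity form: Qd = 738 - 8P.
Equating demand and supply, 738 - 8P = -39 + 6P gives 14P = 777, so P* = 55.5.
Then Q* = 738 - 8(55.5) = 294.
Demand choke price (Qd = 0): P = 738/8 = 92.25. Consumer surplus = ½ × (92.25 - 55.5) × 294 = 5402.25.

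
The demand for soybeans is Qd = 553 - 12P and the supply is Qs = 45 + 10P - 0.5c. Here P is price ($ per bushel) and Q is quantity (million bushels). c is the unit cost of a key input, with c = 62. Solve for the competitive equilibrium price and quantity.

P* = 24.5, Q* = 259

With c = 62, supply is Qs = 14 + 10P.
Equating demand and supply, 553 - 12P = 14 + 10P gives 22P = 539, so P* = 24.5.
From the demand curve, Q* = 553 - 12(24.5) = 259.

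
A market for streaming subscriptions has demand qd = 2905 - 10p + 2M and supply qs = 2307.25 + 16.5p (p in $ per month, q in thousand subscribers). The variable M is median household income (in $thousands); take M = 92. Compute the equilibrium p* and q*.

With M = 92, demand is qd = 3089 - 10p.
The market clears where 3089 - 10p = 2307.25 + 16.5p. Rearranging, 26.5p = 781.75, hence p* = 29.5.
Then q* = 3089 - 10(29.5) = 2794.

p* = 29.5, q* = 2794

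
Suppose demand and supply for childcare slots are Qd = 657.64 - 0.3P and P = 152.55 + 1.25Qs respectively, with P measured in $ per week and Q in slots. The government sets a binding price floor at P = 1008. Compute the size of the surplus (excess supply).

Rewriting in direct form: Qs = -122.04 + 0.8P.
At P = 1008: Qd = 355.24 and Qs = 684.36.
Surplus = Qs - Qd = 684.36 - 355.24 = 329.12.

Surplus = 329.12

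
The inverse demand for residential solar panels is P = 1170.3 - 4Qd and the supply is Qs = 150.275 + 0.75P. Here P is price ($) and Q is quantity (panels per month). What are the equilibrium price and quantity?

In direct form, Qd = 292.575 - 0.25P.
Set Qd = Qs: 292.575 - 0.25P = 150.275 + 0.75P, so 142.3 = P and P* = 142.3.
Substitute back: Q* = 292.575 - 0.25(142.3) = 257.

P* = 142.3, Q* = 257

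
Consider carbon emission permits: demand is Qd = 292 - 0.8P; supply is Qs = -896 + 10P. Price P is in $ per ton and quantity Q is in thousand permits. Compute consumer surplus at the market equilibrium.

Equating demand and supply, 292 - 0.8P = -896 + 10P gives 10.8P = 1188, so P* = 110.
Substitute back: Q* = 292 - 0.8(110) = 204.
Demand choke price (Qd = 0): P = 292/0.8 = 365. Consumer surplus = ½ × (365 - 110) × 204 = 26010.

Consumer surplus = 26010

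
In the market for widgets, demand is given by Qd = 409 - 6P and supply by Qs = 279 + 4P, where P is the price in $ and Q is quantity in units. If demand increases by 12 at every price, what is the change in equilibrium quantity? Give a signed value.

The market clears where 409 - 6P = 279 + 4P. Rearranging, 10P = 130, hence P* = 13.
Then Q* = 409 - 6(13) = 331.
After the shift, demand is Qd = 421 - 6P.
New equilibrium: 142 = 10P, so P = 14.2 and Q = 335.8.
ΔQ = 335.8 - 331 = 4.8.

ΔQ = 4.8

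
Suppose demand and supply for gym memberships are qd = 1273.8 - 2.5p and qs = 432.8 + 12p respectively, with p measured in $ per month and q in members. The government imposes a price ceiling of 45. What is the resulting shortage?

Shortage = 188.5

At p = 45: qd = 1161.3 and qs = 972.8.
Shortage = qd - qs = 1161.3 - 972.8 = 188.5.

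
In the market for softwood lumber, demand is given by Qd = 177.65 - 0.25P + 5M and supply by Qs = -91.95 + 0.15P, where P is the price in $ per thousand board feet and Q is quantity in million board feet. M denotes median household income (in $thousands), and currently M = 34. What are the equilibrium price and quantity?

With M = 34, demand is Qd = 347.65 - 0.25P.
Equating demand and supply, 347.65 - 0.25P = -91.95 + 0.15P gives 0.4P = 439.6, so P* = 1099.
From the demand curve, Q* = 347.65 - 0.25(1099) = 72.9.

P* = 1099, Q* = 72.9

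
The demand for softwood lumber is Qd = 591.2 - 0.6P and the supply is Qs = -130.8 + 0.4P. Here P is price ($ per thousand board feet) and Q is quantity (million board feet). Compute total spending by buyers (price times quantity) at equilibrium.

Total spending by buyers = 114076

At equilibrium Qd = Qs, so 591.2 - 0.6P = -130.8 + 0.4P; collecting terms, 722 = P and P* = 722.
Then Q* = 591.2 - 0.6(722) = 158.
Total spending by buyers = P* × Q* = 722 × 158 = 114076.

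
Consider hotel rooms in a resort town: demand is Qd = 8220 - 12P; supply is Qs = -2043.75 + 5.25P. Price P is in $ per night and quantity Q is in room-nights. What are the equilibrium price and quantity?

Set Qd = Qs: 8220 - 12P = -2043.75 + 5.25P, so 10263.75 = 17.25P and P* = 595.
From the demand curve, Q* = 8220 - 12(595) = 1080.

P* = 595, Q* = 1080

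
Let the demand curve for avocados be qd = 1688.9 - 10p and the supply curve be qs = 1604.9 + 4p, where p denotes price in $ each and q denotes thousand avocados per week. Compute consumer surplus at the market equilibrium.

Consumer surplus = 132665.7605

At equilibrium qd = qs, so 1688.9 - 10p = 1604.9 + 4p; collecting terms, 84 = 14p and p* = 6.
Plugging p* into demand: q* = 1688.9 - 10(6) = 1628.9.
Demand choke price (qd = 0): p = 1688.9/10 = 168.89. Consumer surplus = ½ × (168.89 - 6) × 1628.9 = 132665.7605.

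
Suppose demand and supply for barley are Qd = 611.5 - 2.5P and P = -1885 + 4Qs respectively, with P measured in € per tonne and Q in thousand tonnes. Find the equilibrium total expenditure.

Total expenditure = 24684

In direct form, Qs = 471.25 + 0.25P.
Set Qd = Qs: 611.5 - 2.5P = 471.25 + 0.25P, so 140.25 = 2.75P and P* = 51.
From the demand curve, Q* = 611.5 - 2.5(51) = 484.
Total expenditure = P* × Q* = 51 × 484 = 24684.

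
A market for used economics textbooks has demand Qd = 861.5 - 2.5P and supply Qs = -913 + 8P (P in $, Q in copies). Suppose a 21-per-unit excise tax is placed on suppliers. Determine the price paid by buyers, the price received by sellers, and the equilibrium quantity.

Suppliers keep P_s = P_b - 21 per unit, so supply in terms of the buyer price is Qs = -1081 + 8P_b.
Set Qd = Qs: 861.5 - 2.5P_b = -1081 + 8P_b, so 1942.5 = 10.5P_b and P_b = 185.
So P_s = 164 and the quantity traded is Q = 861.5 - 2.5(185) = 399.

P_b = 185, P_s = 164, Q = 399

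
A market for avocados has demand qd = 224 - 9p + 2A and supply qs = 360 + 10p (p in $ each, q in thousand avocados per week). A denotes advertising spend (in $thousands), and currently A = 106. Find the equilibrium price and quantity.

p* = 4, q* = 400

With A = 106, demand is qd = 436 - 9p.
The market clears where 436 - 9p = 360 + 10p. Rearranging, 19p = 76, hence p* = 4.
Substitute back: q* = 436 - 9(4) = 400.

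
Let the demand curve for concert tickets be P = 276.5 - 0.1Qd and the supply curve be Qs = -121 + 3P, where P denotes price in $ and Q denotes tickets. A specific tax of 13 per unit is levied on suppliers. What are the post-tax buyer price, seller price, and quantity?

P_b = 225, P_s = 212, Q = 515

Rewriting in direct form: Qd = 2765 - 10P.
The tax drives a wedge P_b - P_s = 13. Substituting P_s = P_b - 13 into supply: Qs = -160 + 3P_b.
Set Qd = Qs: 2765 - 10P_b = -160 + 3P_b, so 2925 = 13P_b and P_b = 225.
Then P_s = 225 - 13 = 212 and Q = 2765 - 10(225) = 515.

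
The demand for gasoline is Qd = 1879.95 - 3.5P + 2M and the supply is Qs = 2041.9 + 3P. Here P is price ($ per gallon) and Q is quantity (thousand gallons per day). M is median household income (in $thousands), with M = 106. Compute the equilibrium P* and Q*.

With M = 106, demand is Qd = 2091.95 - 3.5P.
At equilibrium Qd = Qs, so 2091.95 - 3.5P = 2041.9 + 3P; collecting terms, 50.05 = 6.5P and P* = 7.7.
Substitute back: Q* = 2091.95 - 3.5(7.7) = 2065.

P* = 7.7, Q* = 2065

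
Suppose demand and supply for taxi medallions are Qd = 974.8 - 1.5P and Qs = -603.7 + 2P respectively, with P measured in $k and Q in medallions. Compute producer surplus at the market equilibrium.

Producer surplus = 22245.7225

Equating demand and supply, 974.8 - 1.5P = -603.7 + 2P gives 3.5P = 1578.5, so P* = 451.
Then Q* = 974.8 - 1.5(451) = 298.3.
Supply choke price (Qs = 0): P = 301.85. Producer surplus = ½ × (451 - 301.85) × 298.3 = 22245.7225.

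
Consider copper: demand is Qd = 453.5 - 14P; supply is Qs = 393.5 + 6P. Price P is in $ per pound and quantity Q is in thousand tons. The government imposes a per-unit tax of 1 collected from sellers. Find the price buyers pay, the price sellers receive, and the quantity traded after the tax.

Sellers keep P_s = P_b - 1 per unit, so supply in terms of the buyer price is Qs = 387.5 + 6P_b.
Equate demand and the shifted supply: 453.5 - 14P_b = 387.5 + 6P_b, giving 20P_b = 66, so P_b = 3.3.
So P_s = 2.3 and the quantity traded is Q = 453.5 - 14(3.3) = 407.3.

P_b = 3.3, P_s = 2.3, Q = 407.3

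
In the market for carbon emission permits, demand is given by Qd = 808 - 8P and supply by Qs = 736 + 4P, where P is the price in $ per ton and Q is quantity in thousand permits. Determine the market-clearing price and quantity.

P* = 6, Q* = 760

Set Qd = Qs: 808 - 8P = 736 + 4P, so 72 = 12P and P* = 6.
Substitute back: Q* = 808 - 8(6) = 760.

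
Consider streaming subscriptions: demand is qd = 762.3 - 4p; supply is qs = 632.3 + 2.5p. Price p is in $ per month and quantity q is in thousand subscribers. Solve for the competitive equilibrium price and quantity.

Set qd = qs: 762.3 - 4p = 632.3 + 2.5p, so 130 = 6.5p and p* = 20.
Plugging p* into demand: q* = 762.3 - 4(20) = 682.3.

p* = 20, q* = 682.3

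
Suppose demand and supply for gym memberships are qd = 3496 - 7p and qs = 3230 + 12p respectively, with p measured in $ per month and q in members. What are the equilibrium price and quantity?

p* = 14, q* = 3398

At equilibrium qd = qs, so 3496 - 7p = 3230 + 12p; collecting terms, 266 = 19p and p* = 14.
Substitute back: q* = 3496 - 7(14) = 3398.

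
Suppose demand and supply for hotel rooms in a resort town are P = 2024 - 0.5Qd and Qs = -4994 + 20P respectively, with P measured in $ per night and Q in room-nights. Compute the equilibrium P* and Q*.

P* = 411, Q* = 3226

In direct form, Qd = 4048 - 2P.
The market clears where 4048 - 2P = -4994 + 20P. Rearranging, 22P = 9042, hence P* = 411.
Plugging P* into demand: Q* = 4048 - 2(411) = 3226.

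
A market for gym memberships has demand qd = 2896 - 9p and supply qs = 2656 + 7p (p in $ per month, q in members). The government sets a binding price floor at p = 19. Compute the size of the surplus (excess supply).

With p fixed at 19, quantity demanded is 2725 and quantity supplied is 2789.
Surplus = qs - qd = 2789 - 2725 = 64.

Surplus = 64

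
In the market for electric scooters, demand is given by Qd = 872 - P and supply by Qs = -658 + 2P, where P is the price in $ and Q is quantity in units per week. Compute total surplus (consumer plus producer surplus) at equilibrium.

Total surplus = 98283

At equilibrium Qd = Qs, so 872 - P = -658 + 2P; collecting terms, 1530 = 3P and P* = 510.
From the demand curve, Q* = 872 - 510 = 362.
Demand choke price = 872; supply choke price = 329. CS = ½(872 - 510)(362) = 65522; PS = ½(510 - 329)(362) = 32761. Total surplus = 98283.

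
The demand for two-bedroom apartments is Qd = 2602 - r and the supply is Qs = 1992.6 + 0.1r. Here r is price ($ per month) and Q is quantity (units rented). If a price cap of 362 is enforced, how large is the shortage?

Evaluating both curves at the ceiling price 362 gives Qd = 2240, Qs = 2028.8.
Shortage = Qd - Qs = 2240 - 2028.8 = 211.2.

Shortage = 211.2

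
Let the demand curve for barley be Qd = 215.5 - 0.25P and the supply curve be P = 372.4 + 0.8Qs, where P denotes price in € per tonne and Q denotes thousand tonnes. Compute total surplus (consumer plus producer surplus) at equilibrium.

Total surplus = 24969.6

Rewriting in direct form: Qs = -465.5 + 1.25P.
At equilibrium Qd = Qs, so 215.5 - 0.25P = -465.5 + 1.25P; collecting terms, 681 = 1.5P and P* = 454.
Substitute back: Q* = 215.5 - 0.25(454) = 102.
Demand choke price = 862; supply choke price = 372.4. CS = ½(862 - 454)(102) = 20808; PS = ½(454 - 372.4)(102) = 4161.6. Total surplus = 24969.6.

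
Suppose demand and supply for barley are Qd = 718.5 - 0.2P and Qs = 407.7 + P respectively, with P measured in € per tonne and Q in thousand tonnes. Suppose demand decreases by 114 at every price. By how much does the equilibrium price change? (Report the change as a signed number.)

ΔP = -95

At equilibrium Qd = Qs, so 718.5 - 0.2P = 407.7 + P; collecting terms, 310.8 = 1.2P and P* = 259.
Substitute back: Q* = 718.5 - 0.2(259) = 666.7.
After the shift, demand is Qd = 604.5 - 0.2P.
Re-solving, 1.2P = 196.8 gives P = 164 and Q = 571.7.
ΔP = 164 - 259 = -95.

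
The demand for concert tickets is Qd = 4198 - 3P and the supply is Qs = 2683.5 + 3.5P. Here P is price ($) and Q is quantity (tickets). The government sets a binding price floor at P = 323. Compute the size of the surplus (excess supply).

Surplus = 585

With P fixed at 323, quantity demanded is 3229 and quantity supplied is 3814.
Surplus = Qs - Qd = 3814 - 3229 = 585.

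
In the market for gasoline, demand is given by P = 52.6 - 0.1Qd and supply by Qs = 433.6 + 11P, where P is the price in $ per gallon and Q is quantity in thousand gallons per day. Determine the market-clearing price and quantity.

In direct form, Qd = 526 - 10P.
The market clears where 526 - 10P = 433.6 + 11P. Rearranging, 21P = 92.4, hence P* = 4.4.
Then Q* = 526 - 10(4.4) = 482.

P* = 4.4, Q* = 482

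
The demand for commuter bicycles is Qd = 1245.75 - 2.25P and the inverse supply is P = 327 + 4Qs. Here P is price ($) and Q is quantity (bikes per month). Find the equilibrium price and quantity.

Solving each curve for Q: Qs = -81.75 + 0.25P.
Equating demand and supply, 1245.75 - 2.25P = -81.75 + 0.25P gives 2.5P = 1327.5, so P* = 531.
Then Q* = 1245.75 - 2.25(531) = 51.

P* = 531, Q* = 51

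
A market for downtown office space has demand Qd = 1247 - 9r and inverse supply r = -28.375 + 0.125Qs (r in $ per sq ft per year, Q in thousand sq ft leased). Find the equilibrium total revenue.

Total revenue = 42420

Inverting to quantity form: Qs = 227 + 8r.
Set Qd = Qs: 1247 - 9r = 227 + 8r, so 1020 = 17r and r* = 60.
Plugging r* into demand: Q* = 1247 - 9(60) = 707.
Total revenue = r* × Q* = 60 × 707 = 42420.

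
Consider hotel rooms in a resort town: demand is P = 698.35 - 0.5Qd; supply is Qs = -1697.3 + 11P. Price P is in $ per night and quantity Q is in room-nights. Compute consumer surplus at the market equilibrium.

Consumer surplus = 211922.1225

Rewriting in direct form: Qd = 1396.7 - 2P.
Equating demand and supply, 1396.7 - 2P = -1697.3 + 11P gives 13P = 3094, so P* = 238.
Then Q* = 1396.7 - 2(238) = 920.7.
Demand choke price (Qd = 0): P = 1396.7/2 = 698.35. Consumer surplus = ½ × (698.35 - 238) × 920.7 = 211922.1225.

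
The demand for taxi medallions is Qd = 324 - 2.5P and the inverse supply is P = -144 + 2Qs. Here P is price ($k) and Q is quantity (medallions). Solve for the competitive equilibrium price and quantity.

P* = 84, Q* = 114

In direct form, Qs = 72 + 0.5P.
Set Qd = Qs: 324 - 2.5P = 72 + 0.5P, so 252 = 3P and P* = 84.
Plugging P* into demand: Q* = 324 - 2.5(84) = 114.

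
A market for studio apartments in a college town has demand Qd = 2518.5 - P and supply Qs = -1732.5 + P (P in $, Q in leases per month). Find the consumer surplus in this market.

At equilibrium Qd = Qs, so 2518.5 - P = -1732.5 + P; collecting terms, 4251 = 2P and P* = 2125.5.
From the demand curve, Q* = 2518.5 - 2125.5 = 393.
Demand choke price (Qd = 0): P = 2518.5. Consumer surplus = ½ × (2518.5 - 2125.5) × 393 = 77224.5.

Consumer surplus = 77224.5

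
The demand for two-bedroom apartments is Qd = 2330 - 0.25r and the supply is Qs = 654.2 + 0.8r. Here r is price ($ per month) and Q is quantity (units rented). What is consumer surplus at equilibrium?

At equilibrium Qd = Qs, so 2330 - 0.25r = 654.2 + 0.8r; collecting terms, 1675.8 = 1.05r and r* = 1596.
Substitute back: Q* = 2330 - 0.25(1596) = 1931.
Demand choke price (Qd = 0): r = 2330/0.25 = 9320. Consumer surplus = ½ × (9320 - 1596) × 1931 = 7457522.

Consumer surplus = 7457522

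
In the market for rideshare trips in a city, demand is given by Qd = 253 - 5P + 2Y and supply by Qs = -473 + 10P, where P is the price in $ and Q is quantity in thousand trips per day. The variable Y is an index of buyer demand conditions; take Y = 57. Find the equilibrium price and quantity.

With Y = 57, demand is Qd = 367 - 5P.
At equilibrium Qd = Qs, so 367 - 5P = -473 + 10P; collecting terms, 840 = 15P and P* = 56.
Substitute back: Q* = 367 - 5(56) = 87.

P* = 56, Q* = 87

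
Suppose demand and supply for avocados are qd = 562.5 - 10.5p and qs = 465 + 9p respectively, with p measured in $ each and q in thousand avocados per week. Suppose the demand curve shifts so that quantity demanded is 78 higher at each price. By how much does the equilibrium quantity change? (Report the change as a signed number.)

Δq = 36

Set qd = qs: 562.5 - 10.5p = 465 + 9p, so 97.5 = 19.5p and p* = 5.
From the demand curve, q* = 562.5 - 10.5(5) = 510.
After the shift, demand is qd = 640.5 - 10.5p.
Re-solving, 19.5p = 175.5 gives p = 9 and q = 546.
Δq = 546 - 510 = 36.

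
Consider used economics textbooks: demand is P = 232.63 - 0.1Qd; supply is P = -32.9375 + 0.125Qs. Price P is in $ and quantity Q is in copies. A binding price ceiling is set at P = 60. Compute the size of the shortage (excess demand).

In direct form, Qd = 2326.3 - 10P and Qs = 263.5 + 8P.
With P fixed at 60, quantity demanded is 1726.3 and quantity supplied is 743.5.
Shortage = Qd - Qs = 1726.3 - 743.5 = 982.8.

Shortage = 982.8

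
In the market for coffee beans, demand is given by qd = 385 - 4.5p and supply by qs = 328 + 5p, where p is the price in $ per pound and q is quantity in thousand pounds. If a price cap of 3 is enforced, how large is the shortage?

Shortage = 28.5

At p = 3: qd = 371.5 and qs = 343.
Shortage = qd - qs = 371.5 - 343 = 28.5.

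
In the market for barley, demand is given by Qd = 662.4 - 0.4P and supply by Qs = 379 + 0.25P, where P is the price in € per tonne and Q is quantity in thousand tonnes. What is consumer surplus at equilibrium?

Consumer surplus = 297680

Equating demand and supply, 662.4 - 0.4P = 379 + 0.25P gives 0.65P = 283.4, so P* = 436.
Then Q* = 662.4 - 0.4(436) = 488.
Demand choke price (Qd = 0): P = 662.4/0.4 = 1656. Consumer surplus = ½ × (1656 - 436) × 488 = 297680.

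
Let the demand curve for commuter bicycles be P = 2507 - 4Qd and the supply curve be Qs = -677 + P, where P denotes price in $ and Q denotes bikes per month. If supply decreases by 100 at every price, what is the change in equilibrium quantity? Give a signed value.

ΔQ = -20

Rewriting in direct form: Qd = 626.75 - 0.25P.
Set Qd = Qs: 626.75 - 0.25P = -677 + P, so 1303.75 = 1.25P and P* = 1043.
Substitute back: Q* = 626.75 - 0.25(1043) = 366.
After the shift, supply is Qs = -777 + P.
Re-solving, 1.25P = 1403.75 gives P = 1123 and Q = 346.
ΔQ = 346 - 366 = -20.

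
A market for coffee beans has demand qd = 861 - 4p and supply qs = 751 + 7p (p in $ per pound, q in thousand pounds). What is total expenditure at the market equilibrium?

Set qd = qs: 861 - 4p = 751 + 7p, so 110 = 11p and p* = 10.
From the demand curve, q* = 861 - 4(10) = 821.
Total expenditure = p* × q* = 10 × 821 = 8210.

Total expenditure = 8210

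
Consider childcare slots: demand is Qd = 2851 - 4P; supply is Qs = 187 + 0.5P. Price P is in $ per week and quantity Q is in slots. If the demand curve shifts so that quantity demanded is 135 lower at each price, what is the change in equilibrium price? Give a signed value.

At equilibrium Qd = Qs, so 2851 - 4P = 187 + 0.5P; collecting terms, 2664 = 4.5P and P* = 592.
Substitute back: Q* = 2851 - 4(592) = 483.
After the shift, demand is Qd = 2716 - 4P.
The new intersection has 2529 = 4.5P, i.e. P = 562, Q = 468.
ΔP = 562 - 592 = -30.

ΔP = -30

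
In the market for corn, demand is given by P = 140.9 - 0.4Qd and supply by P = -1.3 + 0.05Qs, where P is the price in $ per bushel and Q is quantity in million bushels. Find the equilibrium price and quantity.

In direct form, Qd = 352.25 - 2.5P and Qs = 26 + 20P.
The market clears where 352.25 - 2.5P = 26 + 20P. Rearranging, 22.5P = 326.25, hence P* = 14.5.
Substitute back: Q* = 352.25 - 2.5(14.5) = 316.

P* = 14.5, Q* = 316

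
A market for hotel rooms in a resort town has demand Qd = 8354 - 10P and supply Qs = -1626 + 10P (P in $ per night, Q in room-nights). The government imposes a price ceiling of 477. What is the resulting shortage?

With P fixed at 477, quantity demanded is 3584 and quantity supplied is 3144.
Shortage = Qd - Qs = 3584 - 3144 = 440.

Shortage = 440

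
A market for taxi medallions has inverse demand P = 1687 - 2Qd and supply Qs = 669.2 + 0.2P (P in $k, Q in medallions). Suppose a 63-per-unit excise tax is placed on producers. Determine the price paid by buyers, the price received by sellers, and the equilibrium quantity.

Solving each curve for Q: Qd = 843.5 - 0.5P.
The tax drives a wedge P_b - P_s = 63. Substituting P_s = P_b - 63 into supply: Qs = 656.6 + 0.2P_b.
Set Qd = Qs: 843.5 - 0.5P_b = 656.6 + 0.2P_b, so 186.9 = 0.7P_b and P_b = 267.
Then P_s = 267 - 63 = 204 and Q = 843.5 - 0.5(267) = 710.

P_b = 267, P_s = 204, Q = 710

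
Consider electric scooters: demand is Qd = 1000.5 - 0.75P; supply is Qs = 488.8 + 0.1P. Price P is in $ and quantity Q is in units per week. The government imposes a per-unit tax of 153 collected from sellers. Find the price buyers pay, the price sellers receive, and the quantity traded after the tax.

Sellers keep P_s = P_b - 153 per unit, so supply in terms of the buyer price is Qs = 473.5 + 0.1P_b.
Equate demand and the shifted supply: 1000.5 - 0.75P_b = 473.5 + 0.1P_b, giving 0.85P_b = 527, so P_b = 620.
Then P_s = 620 - 153 = 467 and Q = 1000.5 - 0.75(620) = 535.5.

P_b = 620, P_s = 467, Q = 535.5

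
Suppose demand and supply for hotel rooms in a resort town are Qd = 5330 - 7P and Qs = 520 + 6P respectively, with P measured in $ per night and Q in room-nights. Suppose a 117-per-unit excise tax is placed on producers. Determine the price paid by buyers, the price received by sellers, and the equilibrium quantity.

Producers keep P_s = P_b - 117 per unit, so supply in terms of the buyer price is Qs = -182 + 6P_b.
Set Qd = Qs: 5330 - 7P_b = -182 + 6P_b, so 5512 = 13P_b and P_b = 424.
So P_s = 307 and the quantity traded is Q = 5330 - 7(424) = 2362.

P_b = 424, P_s = 307, Q = 2362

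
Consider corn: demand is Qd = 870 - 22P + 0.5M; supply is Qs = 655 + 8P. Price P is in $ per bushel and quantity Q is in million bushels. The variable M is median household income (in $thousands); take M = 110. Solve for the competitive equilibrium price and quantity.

With M = 110, demand is Qd = 925 - 22P.
The market clears where 925 - 22P = 655 + 8P. Rearranging, 30P = 270, hence P* = 9.
Substitute back: Q* = 925 - 22(9) = 727.

P* = 9, Q* = 727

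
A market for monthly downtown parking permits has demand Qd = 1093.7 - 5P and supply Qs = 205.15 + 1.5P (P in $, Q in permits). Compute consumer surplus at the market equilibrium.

Consumer surplus = 16826.404

At equilibrium Qd = Qs, so 1093.7 - 5P = 205.15 + 1.5P; collecting terms, 888.55 = 6.5P and P* = 136.7.
Plugging P* into demand: Q* = 1093.7 - 5(136.7) = 410.2.
Demand choke price (Qd = 0): P = 1093.7/5 = 218.74. Consumer surplus = ½ × (218.74 - 136.7) × 410.2 = 16826.404.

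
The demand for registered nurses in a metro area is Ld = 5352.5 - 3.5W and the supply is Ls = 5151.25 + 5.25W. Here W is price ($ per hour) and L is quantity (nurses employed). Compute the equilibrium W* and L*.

The market clears where 5352.5 - 3.5W = 5151.25 + 5.25W. Rearranging, 8.75W = 201.25, hence W* = 23.
Then L* = 5352.5 - 3.5(23) = 5272.

W* = 23, L* = 5272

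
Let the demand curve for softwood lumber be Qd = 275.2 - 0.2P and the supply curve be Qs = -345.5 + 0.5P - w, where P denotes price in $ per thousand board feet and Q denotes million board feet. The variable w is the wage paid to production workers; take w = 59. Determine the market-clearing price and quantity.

With w = 59, supply is Qs = -404.5 + 0.5P.
At equilibrium Qd = Qs, so 275.2 - 0.2P = -404.5 + 0.5P; collecting terms, 679.7 = 0.7P and P* = 971.
Then Q* = 275.2 - 0.2(971) = 81.

P* = 971, Q* = 81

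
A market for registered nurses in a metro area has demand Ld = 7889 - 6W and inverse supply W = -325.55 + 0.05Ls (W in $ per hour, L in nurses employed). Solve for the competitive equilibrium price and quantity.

W* = 53, L* = 7571

Rewriting in direct form: Ls = 6511 + 20W.
Equating demand and supply, 7889 - 6W = 6511 + 20W gives 26W = 1378, so W* = 53.
From the demand curve, L* = 7889 - 6(53) = 7571.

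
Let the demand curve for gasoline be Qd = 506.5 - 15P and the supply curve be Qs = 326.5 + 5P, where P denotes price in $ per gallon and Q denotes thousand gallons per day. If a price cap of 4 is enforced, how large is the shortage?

With P fixed at 4, quantity demanded is 446.5 and quantity supplied is 346.5.
Shortage = Qd - Qs = 446.5 - 346.5 = 100.

Shortage = 100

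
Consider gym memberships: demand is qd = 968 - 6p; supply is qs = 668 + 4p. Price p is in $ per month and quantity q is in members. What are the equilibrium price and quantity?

p* = 30, q* = 788

At equilibrium qd = qs, so 968 - 6p = 668 + 4p; collecting terms, 300 = 10p and p* = 30.
From the demand curve, q* = 968 - 6(30) = 788.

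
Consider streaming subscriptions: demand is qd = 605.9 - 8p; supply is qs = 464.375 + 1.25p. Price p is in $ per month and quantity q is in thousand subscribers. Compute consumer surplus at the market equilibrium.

Consumer surplus = 14610.765625

At equilibrium qd = qs, so 605.9 - 8p = 464.375 + 1.25p; collecting terms, 141.525 = 9.25p and p* = 15.3.
Then q* = 605.9 - 8(15.3) = 483.5.
Demand choke price (qd = 0): p = 605.9/8 = 75.7375. Consumer surplus = ½ × (75.7375 - 15.3) × 483.5 = 14610.765625.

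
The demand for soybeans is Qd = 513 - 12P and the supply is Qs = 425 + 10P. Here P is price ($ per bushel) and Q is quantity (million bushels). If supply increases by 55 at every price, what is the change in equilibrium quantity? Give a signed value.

ΔQ = 30

Set Qd = Qs: 513 - 12P = 425 + 10P, so 88 = 22P and P* = 4.
From the demand curve, Q* = 513 - 12(4) = 465.
After the shift, supply is Qs = 480 + 10P.
The new intersection has 33 = 22P, i.e. P = 1.5, Q = 495.
ΔQ = 495 - 465 = 30.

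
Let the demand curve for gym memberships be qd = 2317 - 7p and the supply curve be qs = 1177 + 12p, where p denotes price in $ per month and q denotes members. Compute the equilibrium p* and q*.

p* = 60, q* = 1897

Equating demand and supply, 2317 - 7p = 1177 + 12p gives 19p = 1140, so p* = 60.
Substitute back: q* = 2317 - 7(60) = 1897.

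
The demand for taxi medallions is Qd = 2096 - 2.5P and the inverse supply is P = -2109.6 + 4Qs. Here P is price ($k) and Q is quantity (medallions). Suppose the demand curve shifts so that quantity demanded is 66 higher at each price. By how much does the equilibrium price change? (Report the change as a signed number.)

Inverting to quantity form: Qs = 527.4 + 0.25P.
Set Qd = Qs: 2096 - 2.5P = 527.4 + 0.25P, so 1568.6 = 2.75P and P* = 570.4.
Plugging P* into demand: Q* = 2096 - 2.5(570.4) = 670.
After the shift, demand is Qd = 2162 - 2.5P.
Re-solving, 2.75P = 1634.6 gives P = 594.4 and Q = 676.
ΔP = 594.4 - 570.4 = 24.

ΔP = 24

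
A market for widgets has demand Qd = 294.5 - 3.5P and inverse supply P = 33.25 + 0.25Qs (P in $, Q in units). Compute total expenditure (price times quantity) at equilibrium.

Total expenditure = 5415

Solving each curve for Q: Qs = -133 + 4P.
Set Qd = Qs: 294.5 - 3.5P = -133 + 4P, so 427.5 = 7.5P and P* = 57.
Then Q* = 294.5 - 3.5(57) = 95.
Total expenditure = P* × Q* = 57 × 95 = 5415.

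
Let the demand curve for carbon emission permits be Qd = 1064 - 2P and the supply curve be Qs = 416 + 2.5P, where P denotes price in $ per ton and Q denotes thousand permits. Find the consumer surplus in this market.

At equilibrium Qd = Qs, so 1064 - 2P = 416 + 2.5P; collecting terms, 648 = 4.5P and P* = 144.
Substitute back: Q* = 1064 - 2(144) = 776.
Demand choke price (Qd = 0): P = 1064/2 = 532. Consumer surplus = ½ × (532 - 144) × 776 = 150544.

Consumer surplus = 150544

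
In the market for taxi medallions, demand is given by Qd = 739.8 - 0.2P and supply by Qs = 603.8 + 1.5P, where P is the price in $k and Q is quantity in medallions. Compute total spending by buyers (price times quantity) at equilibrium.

Total spending by buyers = 57904

Set Qd = Qs: 739.8 - 0.2P = 603.8 + 1.5P, so 136 = 1.7P and P* = 80.
Substitute back: Q* = 739.8 - 0.2(80) = 723.8.
Total spending by buyers = P* × Q* = 80 × 723.8 = 57904.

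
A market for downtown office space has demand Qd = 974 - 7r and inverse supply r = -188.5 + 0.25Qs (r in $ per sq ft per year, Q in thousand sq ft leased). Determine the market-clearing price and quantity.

Inverting to quantity form: Qs = 754 + 4r.
Equating demand and supply, 974 - 7r = 754 + 4r gives 11r = 220, so r* = 20.
Then Q* = 974 - 7(20) = 834.

r* = 20, Q* = 834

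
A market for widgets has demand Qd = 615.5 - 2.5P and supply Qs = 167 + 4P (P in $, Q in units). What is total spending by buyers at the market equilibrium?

Total spending by buyers = 30567

The market clears where 615.5 - 2.5P = 167 + 4P. Rearranging, 6.5P = 448.5, hence P* = 69.
Substitute back: Q* = 615.5 - 2.5(69) = 443.
Total spending by buyers = P* × Q* = 69 × 443 = 30567.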